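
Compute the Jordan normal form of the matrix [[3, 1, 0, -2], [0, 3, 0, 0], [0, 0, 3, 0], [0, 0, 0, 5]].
The characteristic polynomial is det(xI - A) = (x - 5)(x - 3)^3, so the eigenvalues are 3 (algebraic multiplicity 3), 5 (algebraic multiplicity 1).

For λ = 3: rank(A - 3I) = 2, rank((A - 3I)^2) = 1. The eigenspace has dimension 4 - 2 = 2, so there are 2 Jordan blocks; the rank sequence gives block sizes [2, 1].

For λ = 5: algebraic multiplicity 1 gives one 1×1 block.

Assembling the blocks gives the Jordan form J above.

J = [[3, 1, 0, 0], [0, 3, 0, 0], [0, 0, 3, 0], [0, 0, 0, 5]]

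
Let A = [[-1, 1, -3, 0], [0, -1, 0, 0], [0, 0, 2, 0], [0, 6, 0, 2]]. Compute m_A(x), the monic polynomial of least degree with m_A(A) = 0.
m_A(x) = (x - 2)(x + 1)^2

The characteristic polynomial factors as (x - 2)^2(x + 1)^2. The minimal polynomial is ∏(x - λ)^{k_λ} where k_λ is the size of the largest Jordan block at λ.

For λ = -1: rank(A + I) = 3, and the largest Jordan block has size 2 (the smallest k with rank((A + I)^k) = rank((A + I)^(k+1))).
For λ = 2: rank(A - 2I) = 2, and the largest Jordan block has size 1 (the smallest k with rank((A - 2I)^k) = rank((A - 2I)^(k+1))).

So m_A(x) = (x - 2)(x + 1)^2.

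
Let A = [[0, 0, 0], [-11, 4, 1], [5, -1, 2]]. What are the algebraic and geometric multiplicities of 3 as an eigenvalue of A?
The characteristic polynomial is x(x - 3)^2, so the factor x - 3 appears with exponent 2: the algebraic multiplicity is 2.

rank(A - 3I) = 2, so the eigenspace has dimension 3 - 2 = 1: the geometric multiplicity is 1.

Since 1 < 2, A is not diagonalizable.

algebraic multiplicity 2, geometric multiplicity 1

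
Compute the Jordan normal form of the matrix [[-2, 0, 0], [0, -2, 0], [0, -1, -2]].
J = [[-2, 1, 0], [0, -2, 0], [0, 0, -2]]

The characteristic polynomial is det(xI - A) = (x + 2)^3, so the eigenvalues are -2 (algebraic multiplicity 3).

For λ = -2: rank(A + 2I) = 1, rank((A + 2I)^2) = 0. The eigenspace has dimension 3 - 1 = 2, so there are 2 Jordan blocks; the rank sequence gives block sizes [2, 1].

Assembling the blocks gives the Jordan form J above.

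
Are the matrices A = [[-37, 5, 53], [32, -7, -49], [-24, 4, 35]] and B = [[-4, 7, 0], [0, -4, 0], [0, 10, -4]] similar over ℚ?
trace(A) = -9 but trace(B) = -12. The trace is a similarity invariant, so A and B are not similar.

No.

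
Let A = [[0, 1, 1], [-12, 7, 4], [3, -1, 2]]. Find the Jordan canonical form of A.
The characteristic polynomial is det(xI - A) = (x - 3)^3, so the eigenvalues are 3 (algebraic multiplicity 3).

For λ = 3: rank(A - 3I) = 1, rank((A - 3I)^2) = 0. The eigenspace has dimension 3 - 1 = 2, so there are 2 Jordan blocks; the rank sequence gives block sizes [2, 1].

Assembling the blocks gives the Jordan form J above.

J = [[3, 1, 0], [0, 3, 0], [0, 0, 3]]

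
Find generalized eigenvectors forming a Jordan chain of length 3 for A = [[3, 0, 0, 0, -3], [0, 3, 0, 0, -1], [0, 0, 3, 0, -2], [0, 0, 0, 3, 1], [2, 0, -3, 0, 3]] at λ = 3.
v_1 = [[-4, 0, -3, 0, 0]]^T, v_2 = [[0, 0, 0, 0, 1]]^T, v_3 = [[-3, -1, -2, 1, 0]]^T

We seek v_1 ∈ ker((A - 3I)^3) \ ker((A - 3I)^2), then set v_{i+1} = (A - 3I) v_i.

One such chain is v_1 = [[-4, 0, -3, 0, 0]]^T, v_2 = [[0, 0, 0, 0, 1]]^T, v_3 = [[-3, -1, -2, 1, 0]]^T. Check: (A - 3I) v_3 = [[0, 0, 0, 0, 0]]^T = 0.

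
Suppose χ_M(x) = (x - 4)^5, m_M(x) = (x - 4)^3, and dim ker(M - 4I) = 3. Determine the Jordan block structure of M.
Jordan blocks: (4, 3), (4, 1), (4, 1)

λ = 4: algebraic multiplicity 5 (exponent in χ_M), largest block size 3 (exponent in m_M), 3 blocks (geometric multiplicity). These force block sizes [3, 1, 1].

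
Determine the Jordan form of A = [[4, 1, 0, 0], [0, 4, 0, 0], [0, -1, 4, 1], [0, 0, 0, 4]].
J = [[4, 1, 0, 0], [0, 4, 0, 0], [0, 0, 4, 1], [0, 0, 0, 4]]

The characteristic polynomial is det(xI - A) = (x - 4)^4, so the eigenvalues are 4 (algebraic multiplicity 4).

For λ = 4: rank(A - 4I) = 2, rank((A - 4I)^2) = 0. The eigenspace has dimension 4 - 2 = 2, so there are 2 Jordan blocks; the rank sequence gives block sizes [2, 2].

Assembling the blocks gives the Jordan form J above.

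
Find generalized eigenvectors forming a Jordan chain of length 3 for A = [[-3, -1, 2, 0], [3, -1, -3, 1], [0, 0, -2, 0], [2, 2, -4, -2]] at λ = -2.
v_1 = [[0, 0, 1, 2]]^T, v_2 = [[2, -1, 0, -4]]^T, v_3 = [[-1, 1, 0, 2]]^T

We seek v_1 ∈ ker((A + 2I)^3) \ ker((A + 2I)^2), then set v_{i+1} = (A + 2I) v_i.

One such chain is v_1 = [[0, 0, 1, 2]]^T, v_2 = [[2, -1, 0, -4]]^T, v_3 = [[-1, 1, 0, 2]]^T. Check: (A + 2I) v_3 = [[0, 0, 0, 0]]^T = 0.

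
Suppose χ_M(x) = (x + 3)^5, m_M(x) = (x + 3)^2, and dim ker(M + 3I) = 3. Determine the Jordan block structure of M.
Jordan blocks: (-3, 2), (-3, 2), (-3, 1)

λ = -3: algebraic multiplicity 5 (exponent in χ_M), largest block size 2 (exponent in m_M), 3 blocks (geometric multiplicity). These force block sizes [2, 2, 1].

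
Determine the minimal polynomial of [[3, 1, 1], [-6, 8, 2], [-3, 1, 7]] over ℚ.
The characteristic polynomial factors as (x - 6)^3. The minimal polynomial is ∏(x - λ)^{k_λ} where k_λ is the size of the largest Jordan block at λ.

For λ = 6: rank(A - 6I) = 1, and the largest Jordan block has size 2 (the smallest k with rank((A - 6I)^k) = rank((A - 6I)^(k+1))).

So m_A(x) = (x - 6)^2.

m_A(x) = (x - 6)^2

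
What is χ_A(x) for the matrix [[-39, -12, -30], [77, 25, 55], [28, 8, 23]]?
χ_A(x) = (x - 3)^3

xI - A = [[x + 39, 12, 30], [-77, x - 25, -55], [-28, -8, x - 23]].

Expanding det(xI - A) along the first row:
det(xI - A) = + (x + 39)·det([[x - 25, -55], [-8, x - 23]]) - (12)·det([[-77, -55], [-28, x - 23]]) + (30)·det([[-77, x - 25], [-28, -8]]).

Evaluating gives χ_A(x) = x^3 - 9x^2 + 27x - 27 = (x - 3)^3.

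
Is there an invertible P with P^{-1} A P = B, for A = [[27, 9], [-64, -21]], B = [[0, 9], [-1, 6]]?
Two matrices over a field are similar if and only if they have the same invariant factors.

Both A and B have characteristic polynomial (x - 3)^2 and minimal polynomial (x - 3)^2. Computing further, both have invariant factors (x - 3)^2. Hence A and B are similar.

Yes.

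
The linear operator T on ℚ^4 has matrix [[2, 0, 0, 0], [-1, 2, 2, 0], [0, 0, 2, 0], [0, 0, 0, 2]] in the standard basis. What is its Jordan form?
J = [[2, 1, 0, 0], [0, 2, 0, 0], [0, 0, 2, 0], [0, 0, 0, 2]]

The characteristic polynomial is det(xI - A) = (x - 2)^4, so the eigenvalues are 2 (algebraic multiplicity 4).

For λ = 2: rank(A - 2I) = 1, rank((A - 2I)^2) = 0. The eigenspace has dimension 4 - 1 = 3, so there are 3 Jordan blocks; the rank sequence gives block sizes [2, 1, 1].

Assembling the blocks gives the Jordan form J above.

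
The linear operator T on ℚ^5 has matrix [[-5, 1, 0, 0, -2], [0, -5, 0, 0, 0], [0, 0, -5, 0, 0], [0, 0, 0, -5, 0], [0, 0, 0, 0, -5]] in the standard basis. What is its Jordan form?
J = [[-5, 1, 0, 0, 0], [0, -5, 0, 0, 0], [0, 0, -5, 0, 0], [0, 0, 0, -5, 0], [0, 0, 0, 0, -5]]

The characteristic polynomial is det(xI - A) = (x + 5)^5, so the eigenvalues are -5 (algebraic multiplicity 5).

For λ = -5: rank(A + 5I) = 1, rank((A + 5I)^2) = 0. The eigenspace has dimension 5 - 1 = 4, so there are 4 Jordan blocks; the rank sequence gives block sizes [2, 1, 1, 1].

Assembling the blocks gives the Jordan form J above.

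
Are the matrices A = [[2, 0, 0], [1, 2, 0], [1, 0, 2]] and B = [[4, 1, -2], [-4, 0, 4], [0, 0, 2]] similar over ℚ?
Two matrices over a field are similar if and only if they have the same invariant factors.

Both A and B have characteristic polynomial (x - 2)^3 and minimal polynomial (x - 2)^2. Computing further, both have invariant factors x - 2, (x - 2)^2. Hence A and B are similar.

Yes.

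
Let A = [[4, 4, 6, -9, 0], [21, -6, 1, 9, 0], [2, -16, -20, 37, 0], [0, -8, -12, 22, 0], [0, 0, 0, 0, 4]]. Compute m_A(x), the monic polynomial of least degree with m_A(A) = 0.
The characteristic polynomial factors as (x - 4)^3(x + 4)^2. The minimal polynomial is ∏(x - λ)^{k_λ} where k_λ is the size of the largest Jordan block at λ.

For λ = -4: rank(A + 4I) = 4, and the largest Jordan block has size 2 (the smallest k with rank((A + 4I)^k) = rank((A + 4I)^(k+1))).
For λ = 4: rank(A - 4I) = 3, and the largest Jordan block has size 2 (the smallest k with rank((A - 4I)^k) = rank((A - 4I)^(k+1))).

So m_A(x) = (x - 4)^2(x + 4)^2.

m_A(x) = (x - 4)^2(x + 4)^2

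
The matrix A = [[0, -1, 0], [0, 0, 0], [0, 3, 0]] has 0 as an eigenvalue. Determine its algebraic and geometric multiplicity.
algebraic multiplicity 3, geometric multiplicity 2

The characteristic polynomial is x^3, so the factor x appears with exponent 3: the algebraic multiplicity is 3.

rank(A) = 1, so the eigenspace has dimension 3 - 1 = 2: the geometric multiplicity is 2.

Since 2 < 3, A is not diagonalizable.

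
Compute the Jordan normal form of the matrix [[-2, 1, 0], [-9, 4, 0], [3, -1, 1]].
J = [[1, 1, 0], [0, 1, 0], [0, 0, 1]]

The characteristic polynomial is det(xI - A) = (x - 1)^3, so the eigenvalues are 1 (algebraic multiplicity 3).

For λ = 1: rank(A - I) = 1, rank((A - I)^2) = 0. The eigenspace has dimension 3 - 1 = 2, so there are 2 Jordan blocks; the rank sequence gives block sizes [2, 1].

Assembling the blocks gives the Jordan form J above.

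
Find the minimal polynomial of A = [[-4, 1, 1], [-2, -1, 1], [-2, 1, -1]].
m_A(x) = (x + 2)^2

The characteristic polynomial factors as (x + 2)^3. The minimal polynomial is ∏(x - λ)^{k_λ} where k_λ is the size of the largest Jordan block at λ.

For λ = -2: rank(A + 2I) = 1, and the largest Jordan block has size 2 (the smallest k with rank((A + 2I)^k) = rank((A + 2I)^(k+1))).

So m_A(x) = (x + 2)^2.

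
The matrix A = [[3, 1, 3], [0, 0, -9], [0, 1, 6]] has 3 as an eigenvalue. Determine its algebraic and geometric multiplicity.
The characteristic polynomial is (x - 3)^3, so the factor x - 3 appears with exponent 3: the algebraic multiplicity is 3.

rank(A - 3I) = 1, so the eigenspace has dimension 3 - 1 = 2: the geometric multiplicity is 2.

Since 2 < 3, A is not diagonalizable.

algebraic multiplicity 3, geometric multiplicity 2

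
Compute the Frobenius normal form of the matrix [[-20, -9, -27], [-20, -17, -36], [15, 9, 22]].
The invariant factors of A (the non-unit diagonal entries of the Smith normal form of xI - A over ℚ[x]) are x + 5, (x + 5)^2, each dividing the next. The characteristic polynomial is their product, (x + 5)^3.

The rational canonical form is the block-diagonal matrix of companion matrices C(f_i):
R = [[-5, 0, 0], [0, 0, -25], [0, 1, -10]].

R = [[-5, 0, 0], [0, 0, -25], [0, 1, -10]]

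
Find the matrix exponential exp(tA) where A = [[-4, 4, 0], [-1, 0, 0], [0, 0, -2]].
A has Jordan form J = [[-2, 1, 0], [0, -2, 0], [0, 0, -2]] with A = PJP^{-1}, so e^{tA} = P e^{tJ} P^{-1}.

For a Jordan block J_k(λ), e^{tJ_k(λ)} = e^{λt} · (I + tN + t^2 N^2/2! + ... + t^{k-1} N^{k-1}/(k-1)!) where N is the nilpotent superdiagonal part.

Assembling the blocks and conjugating back gives the entries of e^{tA} as shown above.

e^{tA} = [[(1 - 2*t)*e^{-2*t}, 4*t*e^{-2*t}, 0], [-t*e^{-2*t}, (2*t + 1)*e^{-2*t}, 0], [0, 0, e^{-2*t}]]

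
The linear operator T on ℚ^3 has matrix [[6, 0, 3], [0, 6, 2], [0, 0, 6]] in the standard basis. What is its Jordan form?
J = [[6, 1, 0], [0, 6, 0], [0, 0, 6]]

The characteristic polynomial is det(xI - A) = (x - 6)^3, so the eigenvalues are 6 (algebraic multiplicity 3).

For λ = 6: rank(A - 6I) = 1, rank((A - 6I)^2) = 0. The eigenspace has dimension 3 - 1 = 2, so there are 2 Jordan blocks; the rank sequence gives block sizes [2, 1].

Assembling the blocks gives the Jordan form J above.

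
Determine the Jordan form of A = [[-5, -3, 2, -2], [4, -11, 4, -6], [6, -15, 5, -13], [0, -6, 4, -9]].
The characteristic polynomial is det(xI - A) = (x + 5)^4, so the eigenvalues are -5 (algebraic multiplicity 4).

For λ = -5: rank(A + 5I) = 2, rank((A + 5I)^2) = 0. The eigenspace has dimension 4 - 2 = 2, so there are 2 Jordan blocks; the rank sequence gives block sizes [2, 2].

Assembling the blocks gives the Jordan form J above.

J = [[-5, 1, 0, 0], [0, -5, 0, 0], [0, 0, -5, 1], [0, 0, 0, -5]]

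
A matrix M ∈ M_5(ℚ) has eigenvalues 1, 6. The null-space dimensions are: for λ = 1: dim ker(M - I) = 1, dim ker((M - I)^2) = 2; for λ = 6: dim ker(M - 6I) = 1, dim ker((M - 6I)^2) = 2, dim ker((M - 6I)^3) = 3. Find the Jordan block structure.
λ = 1: successive nullity increments [1, 1] count blocks of size ≥ k; block sizes are [2].
λ = 6: successive nullity increments [1, 1, 1] count blocks of size ≥ k; block sizes are [3].

Jordan blocks: (1, 2), (6, 3)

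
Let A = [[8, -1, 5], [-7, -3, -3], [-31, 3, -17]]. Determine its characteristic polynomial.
xI - A = [[x - 8, 1, -5], [7, x + 3, 3], [31, -3, x + 17]].

Expanding det(xI - A) along the first row:
det(xI - A) = + (x - 8)·det([[x + 3, 3], [-3, x + 17]]) - (1)·det([[7, 3], [31, x + 17]]) + (-5)·det([[7, x + 3], [31, -3]]).

Evaluating gives χ_A(x) = x^3 + 12x^2 + 48x + 64 = (x + 4)^3.

χ_A(x) = (x + 4)^3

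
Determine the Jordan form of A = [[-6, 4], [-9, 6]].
The characteristic polynomial is det(xI - A) = x^2, so the eigenvalues are 0 (algebraic multiplicity 2).

For λ = 0: rank(A) = 1, rank(A^2) = 0. The eigenspace has dimension 2 - 1 = 1, so there is 1 Jordan block; the rank sequence gives block sizes [2].

Assembling the blocks gives the Jordan form J above.

J = [[0, 1], [0, 0]]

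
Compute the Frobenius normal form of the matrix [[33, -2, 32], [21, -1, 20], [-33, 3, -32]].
R = [[0, 0, 12], [1, 0, 19], [0, 1, 0]]

The invariant factors of A (the non-unit diagonal entries of the Smith normal form of xI - A over ℚ[x]) are (x + 4)(x^2 - 4x - 3), each dividing the next. The characteristic polynomial is their product, (x + 4)(x^2 - 4x - 3).

The rational canonical form is the block-diagonal matrix of companion matrices C(f_i):
R = [[0, 0, 12], [1, 0, 19], [0, 1, 0]].

Note the characteristic polynomial does not split into linear factors over ℚ, so A has no Jordan form over ℚ; the rational canonical form exists over any field.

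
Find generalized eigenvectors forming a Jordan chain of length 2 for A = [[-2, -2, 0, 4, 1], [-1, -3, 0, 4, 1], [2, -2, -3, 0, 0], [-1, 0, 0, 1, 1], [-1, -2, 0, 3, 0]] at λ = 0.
v_1 = [[0, 0, 0, 0, 1]]^T, v_2 = [[1, 1, 0, 1, 0]]^T

We seek v_1 ∈ ker(A^2) \ ker(A), then set v_{i+1} = A v_i.

One such chain is v_1 = [[0, 0, 0, 0, 1]]^T, v_2 = [[1, 1, 0, 1, 0]]^T. Check: A v_2 = [[0, 0, 0, 0, 0]]^T = 0.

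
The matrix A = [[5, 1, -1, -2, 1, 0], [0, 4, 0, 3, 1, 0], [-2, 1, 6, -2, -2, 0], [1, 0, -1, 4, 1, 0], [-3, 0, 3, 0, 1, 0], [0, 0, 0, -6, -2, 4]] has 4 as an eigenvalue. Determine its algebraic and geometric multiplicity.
algebraic multiplicity 6, geometric multiplicity 3

The characteristic polynomial is (x - 4)^6, so the factor x - 4 appears with exponent 6: the algebraic multiplicity is 6.

rank(A - 4I) = 3, so the eigenspace has dimension 6 - 3 = 3: the geometric multiplicity is 3.

Since 3 < 6, A is not diagonalizable.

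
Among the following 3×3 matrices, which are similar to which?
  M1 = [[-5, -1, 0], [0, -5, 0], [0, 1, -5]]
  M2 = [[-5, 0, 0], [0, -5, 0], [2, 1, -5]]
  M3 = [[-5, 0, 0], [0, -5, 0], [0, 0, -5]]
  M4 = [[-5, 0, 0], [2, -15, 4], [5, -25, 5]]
2 classes: {M1, M2, M4}, {M3}

Characteristic polynomials: χ_{M1} = (x + 5)^3, χ_{M2} = (x + 5)^3, χ_{M3} = (x + 5)^3, χ_{M4} = (x + 5)^3.

{M1, M2, M4}: invariant factors x + 5, (x + 5)^2.

{M3}: invariant factors x + 5, x + 5, x + 5.

Matrices are similar if and only if their invariant-factor lists agree; the partition into similarity classes is {M1, M2, M4}, {M3}.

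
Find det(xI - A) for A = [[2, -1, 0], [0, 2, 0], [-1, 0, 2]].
xI - A = [[x - 2, 1, 0], [0, x - 2, 0], [1, 0, x - 2]].

Expanding det(xI - A) along the first row:
det(xI - A) = + (x - 2)·det([[x - 2, 0], [0, x - 2]]) - (1)·det([[0, 0], [1, x - 2]]) + (0)·det([[0, x - 2], [1, 0]]).

Evaluating gives χ_A(x) = x^3 - 6x^2 + 12x - 8 = (x - 2)^3.

χ_A(x) = (x - 2)^3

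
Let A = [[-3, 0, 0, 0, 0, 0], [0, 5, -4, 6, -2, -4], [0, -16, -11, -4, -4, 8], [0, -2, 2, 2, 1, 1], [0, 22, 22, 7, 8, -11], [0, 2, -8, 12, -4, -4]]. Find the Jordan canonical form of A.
J = [[-3, 0, 0, 0, 0, 0], [0, -3, 0, 0, 0, 0], [0, 0, -3, 0, 0, 0], [0, 0, 0, 1, 1, 0], [0, 0, 0, 0, 1, 0], [0, 0, 0, 0, 0, 4]]

The characteristic polynomial is det(xI - A) = (x - 4)(x - 1)^2(x + 3)^3, so the eigenvalues are -3 (algebraic multiplicity 3), 1 (algebraic multiplicity 2), 4 (algebraic multiplicity 1).

For λ = -3: rank(A + 3I) = 3. The eigenspace has dimension 6 - 3 = 3, so there are 3 Jordan blocks; the rank sequence gives block sizes [1, 1, 1].

For λ = 1: rank(A - I) = 5, rank((A - I)^2) = 4. The eigenspace has dimension 6 - 5 = 1, so there is 1 Jordan block; the rank sequence gives block sizes [2].

For λ = 4: algebraic multiplicity 1 gives one 1×1 block.

Assembling the blocks gives the Jordan form J above.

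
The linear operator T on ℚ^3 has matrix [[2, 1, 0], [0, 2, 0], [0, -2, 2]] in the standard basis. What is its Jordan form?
J = [[2, 1, 0], [0, 2, 0], [0, 0, 2]]

The characteristic polynomial is det(xI - A) = (x - 2)^3, so the eigenvalues are 2 (algebraic multiplicity 3).

For λ = 2: rank(A - 2I) = 1, rank((A - 2I)^2) = 0. The eigenspace has dimension 3 - 1 = 2, so there are 2 Jordan blocks; the rank sequence gives block sizes [2, 1].

Assembling the blocks gives the Jordan form J above.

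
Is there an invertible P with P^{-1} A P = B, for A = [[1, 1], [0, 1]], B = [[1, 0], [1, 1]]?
Yes.

Two matrices over a field are similar if and only if they have the same invariant factors.

Both A and B have characteristic polynomial (x - 1)^2 and minimal polynomial (x - 1)^2. Computing further, both have invariant factors (x - 1)^2. Hence A and B are similar.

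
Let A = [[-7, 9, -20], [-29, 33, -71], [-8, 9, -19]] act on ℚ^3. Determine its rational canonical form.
The invariant factors of A (the non-unit diagonal entries of the Smith normal form of xI - A over ℚ[x]) are (x - 3)^2(x - 1), each dividing the next. The characteristic polynomial is their product, (x - 3)^2(x - 1).

The rational canonical form is the block-diagonal matrix of companion matrices C(f_i):
R = [[0, 0, 9], [1, 0, -15], [0, 1, 7]].

R = [[0, 0, 9], [1, 0, -15], [0, 1, 7]]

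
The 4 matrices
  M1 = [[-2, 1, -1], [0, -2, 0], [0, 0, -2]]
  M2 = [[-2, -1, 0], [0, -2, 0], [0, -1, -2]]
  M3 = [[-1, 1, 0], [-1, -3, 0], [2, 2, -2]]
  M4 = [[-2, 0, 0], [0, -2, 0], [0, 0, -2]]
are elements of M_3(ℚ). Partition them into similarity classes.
2 classes: {M1, M2, M3}, {M4}

Characteristic polynomials: χ_{M1} = (x + 2)^3, χ_{M2} = (x + 2)^3, χ_{M3} = (x + 2)^3, χ_{M4} = (x + 2)^3.

{M1, M2, M3}: invariant factors x + 2, (x + 2)^2.

{M4}: invariant factors x + 2, x + 2, x + 2.

Matrices are similar if and only if their invariant-factor lists agree; the partition into similarity classes is {M1, M2, M3}, {M4}.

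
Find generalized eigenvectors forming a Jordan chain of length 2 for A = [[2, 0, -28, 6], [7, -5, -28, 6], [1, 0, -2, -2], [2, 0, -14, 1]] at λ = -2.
v_1 = [[1, 1, 0, 0]]^T, v_2 = [[4, 4, 1, 2]]^T

We seek v_1 ∈ ker((A + 2I)^2) \ ker(A + 2I), then set v_{i+1} = (A + 2I) v_i.

One such chain is v_1 = [[1, 1, 0, 0]]^T, v_2 = [[4, 4, 1, 2]]^T. Check: (A + 2I) v_2 = [[0, 0, 0, 0]]^T = 0.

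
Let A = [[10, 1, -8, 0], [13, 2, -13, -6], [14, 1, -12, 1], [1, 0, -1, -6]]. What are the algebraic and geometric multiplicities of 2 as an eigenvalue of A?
The characteristic polynomial is (x - 2)^2(x + 5)^2, so the factor x - 2 appears with exponent 2: the algebraic multiplicity is 2.

rank(A - 2I) = 3, so the eigenspace has dimension 4 - 3 = 1: the geometric multiplicity is 1.

Since 1 < 2, A is not diagonalizable.

algebraic multiplicity 2, geometric multiplicity 1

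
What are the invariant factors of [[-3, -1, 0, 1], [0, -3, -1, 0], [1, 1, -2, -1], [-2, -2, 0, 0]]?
The Jordan structure of A has elementary divisors (x + 2)^3, (x + 2). Arranging the block sizes at each eigenvalue in decreasing order and taking row products gives the invariant factors.

Invariant factors (smallest first, each dividing the next): x + 2, (x + 2)^3.

Check: the last factor (x + 2)^3 is the minimal polynomial, and the product (x + 2)^4 is the characteristic polynomial.

x + 2, (x + 2)^3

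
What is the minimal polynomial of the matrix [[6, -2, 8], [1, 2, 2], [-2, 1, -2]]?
m_A(x) = (x - 2)^3

The characteristic polynomial factors as (x - 2)^3. The minimal polynomial is ∏(x - λ)^{k_λ} where k_λ is the size of the largest Jordan block at λ.

For λ = 2: rank(A - 2I) = 2, and the largest Jordan block has size 3 (the smallest k with rank((A - 2I)^k) = rank((A - 2I)^(k+1))).

So m_A(x) = (x - 2)^3.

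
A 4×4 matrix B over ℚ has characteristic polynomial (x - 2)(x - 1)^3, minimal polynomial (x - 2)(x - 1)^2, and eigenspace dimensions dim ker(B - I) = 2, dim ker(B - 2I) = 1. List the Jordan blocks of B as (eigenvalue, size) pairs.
Jordan blocks: (1, 2), (1, 1), (2, 1)

λ = 1: algebraic multiplicity 3 (exponent in χ_B), largest block size 2 (exponent in m_B), 2 blocks (geometric multiplicity). These force block sizes [2, 1].
λ = 2: algebraic multiplicity 1 (exponent in χ_B), largest block size 1 (exponent in m_B), 1 block (geometric multiplicity). This forces block sizes [1].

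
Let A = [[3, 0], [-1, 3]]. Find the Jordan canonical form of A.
The characteristic polynomial is det(xI - A) = (x - 3)^2, so the eigenvalues are 3 (algebraic multiplicity 2).

For λ = 3: rank(A - 3I) = 1, rank((A - 3I)^2) = 0. The eigenspace has dimension 2 - 1 = 1, so there is 1 Jordan block; the rank sequence gives block sizes [2].

Assembling the blocks gives the Jordan form J above.

J = [[3, 1], [0, 3]]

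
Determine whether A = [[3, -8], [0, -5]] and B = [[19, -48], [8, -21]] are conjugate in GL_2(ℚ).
Yes.

Two matrices over a field are similar if and only if they have the same invariant factors.

Both A and B have characteristic polynomial (x - 3)(x + 5) and minimal polynomial (x - 3)(x + 5). Computing further, both have invariant factors (x - 3)(x + 5). Hence A and B are similar.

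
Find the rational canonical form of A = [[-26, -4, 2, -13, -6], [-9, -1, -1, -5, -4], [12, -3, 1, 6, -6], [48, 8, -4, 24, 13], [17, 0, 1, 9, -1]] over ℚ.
R = [[0, 0, 0, 0, -25], [1, 0, 0, 0, -15], [0, 1, 0, 0, 19], [0, 0, 1, 0, 7], [0, 0, 0, 1, -3]]

The invariant factors of A (the non-unit diagonal entries of the Smith normal form of xI - A over ℚ[x]) are (x + 1)(x^2 + x - 5)^2, each dividing the next. The characteristic polynomial is their product, (x + 1)(x^2 + x - 5)^2.

The rational canonical form is the block-diagonal matrix of companion matrices C(f_i):
R = [[0, 0, 0, 0, -25], [1, 0, 0, 0, -15], [0, 1, 0, 0, 19], [0, 0, 1, 0, 7], [0, 0, 0, 1, -3]].

Note the characteristic polynomial does not split into linear factors over ℚ, so A has no Jordan form over ℚ; the rational canonical form exists over any field.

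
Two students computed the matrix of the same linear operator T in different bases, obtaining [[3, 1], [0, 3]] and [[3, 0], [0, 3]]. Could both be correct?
Both have characteristic polynomial (x - 3)^2, but the minimal polynomial of A is (x - 3)^2 while the minimal polynomial of B is x - 3. The minimal polynomial is a similarity invariant, so A and B are not similar.

No.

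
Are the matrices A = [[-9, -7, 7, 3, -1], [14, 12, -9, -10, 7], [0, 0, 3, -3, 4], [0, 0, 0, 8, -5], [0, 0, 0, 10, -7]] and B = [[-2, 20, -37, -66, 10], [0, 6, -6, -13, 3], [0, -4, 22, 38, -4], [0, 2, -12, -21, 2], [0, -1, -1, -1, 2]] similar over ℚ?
Two matrices over a field are similar if and only if they have the same invariant factors.

Both A and B have characteristic polynomial (x - 5)(x - 3)^2(x + 2)^2 and minimal polynomial (x - 5)(x - 3)^2(x + 2)^2. Computing further, both have invariant factors (x - 5)(x - 3)^2(x + 2)^2. Hence A and B are similar.

Yes.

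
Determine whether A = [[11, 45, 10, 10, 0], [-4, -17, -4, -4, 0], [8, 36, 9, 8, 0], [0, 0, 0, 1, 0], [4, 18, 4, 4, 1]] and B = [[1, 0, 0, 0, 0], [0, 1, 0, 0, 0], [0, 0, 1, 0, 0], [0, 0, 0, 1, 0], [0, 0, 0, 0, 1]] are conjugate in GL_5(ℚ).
No.

Both have characteristic polynomial (x - 1)^5, but the minimal polynomial of A is (x - 1)^2 while the minimal polynomial of B is x - 1. The minimal polynomial is a similarity invariant, so A and B are not similar.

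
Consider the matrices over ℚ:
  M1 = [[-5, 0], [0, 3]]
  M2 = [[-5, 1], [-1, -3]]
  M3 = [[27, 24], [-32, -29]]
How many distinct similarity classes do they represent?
2 classes: {M1, M3}, {M2}

Characteristic polynomials: χ_{M1} = (x - 3)(x + 5), χ_{M2} = (x + 4)^2, χ_{M3} = (x - 3)(x + 5).

{M1, M3}: invariant factors (x - 3)(x + 5).

{M2}: invariant factors (x + 4)^2.

Matrices are similar if and only if their invariant-factor lists agree; the partition into similarity classes is {M1, M3}, {M2}.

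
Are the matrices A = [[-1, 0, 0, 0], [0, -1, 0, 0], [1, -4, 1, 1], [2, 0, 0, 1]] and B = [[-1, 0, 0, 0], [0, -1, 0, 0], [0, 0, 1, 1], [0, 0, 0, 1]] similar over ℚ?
Yes.

Two matrices over a field are similar if and only if they have the same invariant factors.

Both A and B have characteristic polynomial (x - 1)^2(x + 1)^2 and minimal polynomial (x - 1)^2(x + 1). Computing further, both have invariant factors x + 1, (x - 1)^2(x + 1). Hence A and B are similar.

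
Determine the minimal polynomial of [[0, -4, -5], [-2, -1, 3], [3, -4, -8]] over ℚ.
The characteristic polynomial factors as (x + 3)^3. The minimal polynomial is ∏(x - λ)^{k_λ} where k_λ is the size of the largest Jordan block at λ.

For λ = -3: rank(A + 3I) = 2, and the largest Jordan block has size 3 (the smallest k with rank((A + 3I)^k) = rank((A + 3I)^(k+1))).

So m_A(x) = (x + 3)^3.

m_A(x) = (x + 3)^3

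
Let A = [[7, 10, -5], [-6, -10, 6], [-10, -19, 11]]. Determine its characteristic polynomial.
xI - A = [[x - 7, -10, 5], [6, x + 10, -6], [10, 19, x - 11]].

Expanding det(xI - A) along the first row:
det(xI - A) = + (x - 7)·det([[x + 10, -6], [19, x - 11]]) - (-10)·det([[6, -6], [10, x - 11]]) + (5)·det([[6, x + 10], [10, 19]]).

Evaluating gives χ_A(x) = x^3 - 8x^2 + 21x - 18 = (x - 3)^2(x - 2).

χ_A(x) = (x - 3)^2(x - 2)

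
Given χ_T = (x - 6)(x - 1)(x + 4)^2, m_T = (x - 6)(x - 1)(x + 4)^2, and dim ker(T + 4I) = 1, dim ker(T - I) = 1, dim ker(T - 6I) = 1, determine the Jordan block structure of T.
Jordan blocks: (-4, 2), (1, 1), (6, 1)

λ = -4: algebraic multiplicity 2 (exponent in χ_T), largest block size 2 (exponent in m_T), 1 block (geometric multiplicity). This forces block sizes [2].
λ = 1: algebraic multiplicity 1 (exponent in χ_T), largest block size 1 (exponent in m_T), 1 block (geometric multiplicity). This forces block sizes [1].
λ = 6: algebraic multiplicity 1 (exponent in χ_T), largest block size 1 (exponent in m_T), 1 block (geometric multiplicity). This forces block sizes [1].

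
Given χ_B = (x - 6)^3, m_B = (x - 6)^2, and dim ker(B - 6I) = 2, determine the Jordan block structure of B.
λ = 6: algebraic multiplicity 3 (exponent in χ_B), largest block size 2 (exponent in m_B), 2 blocks (geometric multiplicity). These force block sizes [2, 1].

Jordan blocks: (6, 2), (6, 1)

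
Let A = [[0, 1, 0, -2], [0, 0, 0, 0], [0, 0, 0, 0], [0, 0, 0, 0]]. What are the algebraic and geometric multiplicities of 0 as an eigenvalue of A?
The characteristic polynomial is x^4, so the factor x appears with exponent 4: the algebraic multiplicity is 4.

rank(A) = 1, so the eigenspace has dimension 4 - 1 = 3: the geometric multiplicity is 3.

Since 3 < 4, A is not diagonalizable.

algebraic multiplicity 4, geometric multiplicity 3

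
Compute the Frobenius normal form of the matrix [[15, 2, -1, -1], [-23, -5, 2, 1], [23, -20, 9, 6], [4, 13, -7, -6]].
R = [[0, 0, 0, 180], [1, 0, 0, -24], [0, 1, 0, -43], [0, 0, 1, 13]]

The invariant factors of A (the non-unit diagonal entries of the Smith normal form of xI - A over ℚ[x]) are (x - 6)^2(x^2 - x - 5), each dividing the next. The characteristic polynomial is their product, (x - 6)^2(x^2 - x - 5).

The rational canonical form is the block-diagonal matrix of companion matrices C(f_i):
R = [[0, 0, 0, 180], [1, 0, 0, -24], [0, 1, 0, -43], [0, 0, 1, 13]].

Note the characteristic polynomial does not split into linear factors over ℚ, so A has no Jordan form over ℚ; the rational canonical form exists over any field.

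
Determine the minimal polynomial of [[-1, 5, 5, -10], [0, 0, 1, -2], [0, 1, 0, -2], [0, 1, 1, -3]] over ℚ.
The characteristic polynomial factors as (x + 1)^4. The minimal polynomial is ∏(x - λ)^{k_λ} where k_λ is the size of the largest Jordan block at λ.

For λ = -1: rank(A + I) = 1, and the largest Jordan block has size 2 (the smallest k with rank((A + I)^k) = rank((A + I)^(k+1))).

So m_A(x) = (x + 1)^2.

m_A(x) = (x + 1)^2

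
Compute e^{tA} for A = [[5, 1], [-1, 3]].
A has Jordan form J = [[4, 1], [0, 4]] with A = PJP^{-1}, so e^{tA} = P e^{tJ} P^{-1}.

For a Jordan block J_k(λ), e^{tJ_k(λ)} = e^{λt} · (I + tN + t^2 N^2/2! + ... + t^{k-1} N^{k-1}/(k-1)!) where N is the nilpotent superdiagonal part.

Assembling the blocks and conjugating back gives the entries of e^{tA} as shown above.

e^{tA} = [[(t + 1)*e^{4*t}, t*e^{4*t}], [-t*e^{4*t}, (1 - t)*e^{4*t}]]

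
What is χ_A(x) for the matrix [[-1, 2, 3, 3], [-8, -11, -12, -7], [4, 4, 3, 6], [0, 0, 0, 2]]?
χ_A(x) = (x - 2)(x + 3)^3

xI - A = [[x + 1, -2, -3, -3], [8, x + 11, 12, 7], [-4, -4, x - 3, -6], [0, 0, 0, x - 2]].

Expanding det(xI - A) along the first row:
det(xI - A) = + (x + 1)·det([[x + 11, 12, 7], [-4, x - 3, -6], [0, 0, x - 2]]) - (-2)·det([[8, 12, 7], [-4, x - 3, -6], [0, 0, x - 2]]) + (-3)·det([[8, x + 11, 7], [-4, -4, -6], [0, 0, x - 2]]) - (-3)·det([[8, x + 11, 12], [-4, -4, x - 3], [0, 0, 0]]).

Evaluating gives χ_A(x) = x^4 + 7x^3 + 9x^2 - 27x - 54 = (x - 2)(x + 3)^3.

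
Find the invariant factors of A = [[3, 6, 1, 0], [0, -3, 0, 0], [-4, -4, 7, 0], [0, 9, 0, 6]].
(x - 6)(x - 5)^2(x + 3)

The Jordan structure of A has elementary divisors (x + 3), (x - 5)^2, (x - 6). Arranging the block sizes at each eigenvalue in decreasing order and taking row products gives the invariant factors.

Invariant factors (smallest first, each dividing the next): (x - 6)(x - 5)^2(x + 3).

Check: the last factor (x - 6)(x - 5)^2(x + 3) is the minimal polynomial, and the product (x - 6)(x - 5)^2(x + 3) is the characteristic polynomial.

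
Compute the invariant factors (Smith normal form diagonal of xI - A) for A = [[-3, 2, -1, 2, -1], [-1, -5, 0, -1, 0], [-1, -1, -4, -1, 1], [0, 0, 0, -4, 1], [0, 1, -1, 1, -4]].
The Jordan structure of A has elementary divisors (x + 4)^3, (x + 4)^2. Arranging the block sizes at each eigenvalue in decreasing order and taking row products gives the invariant factors.

Invariant factors (smallest first, each dividing the next): (x + 4)^2, (x + 4)^3.

Check: the last factor (x + 4)^3 is the minimal polynomial, and the product (x + 4)^5 is the characteristic polynomial.

(x + 4)^2, (x + 4)^3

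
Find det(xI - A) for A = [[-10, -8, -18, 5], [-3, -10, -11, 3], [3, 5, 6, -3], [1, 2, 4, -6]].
χ_A(x) = (x + 5)^4

xI - A = [[x + 10, 8, 18, -5], [3, x + 10, 11, -3], [-3, -5, x - 6, 3], [-1, -2, -4, x + 6]].

Expanding det(xI - A) along the first row:
det(xI - A) = + (x + 10)·det([[x + 10, 11, -3], [-5, x - 6, 3], [-2, -4, x + 6]]) - (8)·det([[3, 11, -3], [-3, x - 6, 3], [-1, -4, x + 6]]) + (18)·det([[3, x + 10, -3], [-3, -5, 3], [-1, -2, x + 6]]) - (-5)·det([[3, x + 10, 11], [-3, -5, x - 6], [-1, -2, -4]]).

Evaluating gives χ_A(x) = x^4 + 20x^3 + 150x^2 + 500x + 625 = (x + 5)^4.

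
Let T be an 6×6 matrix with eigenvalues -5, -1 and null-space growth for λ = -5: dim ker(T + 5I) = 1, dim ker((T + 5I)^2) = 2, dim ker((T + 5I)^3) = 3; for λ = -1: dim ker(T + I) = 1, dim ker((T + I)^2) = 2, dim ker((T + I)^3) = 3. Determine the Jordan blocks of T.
λ = -5: successive nullity increments [1, 1, 1] count blocks of size ≥ k; block sizes are [3].
λ = -1: successive nullity increments [1, 1, 1] count blocks of size ≥ k; block sizes are [3].

Jordan blocks: (-5, 3), (-1, 3)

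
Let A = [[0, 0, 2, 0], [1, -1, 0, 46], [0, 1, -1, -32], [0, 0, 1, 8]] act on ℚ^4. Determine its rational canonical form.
The invariant factors of A (the non-unit diagonal entries of the Smith normal form of xI - A over ℚ[x]) are (x^2 - 3x + 4)^2, each dividing the next. The characteristic polynomial is their product, (x^2 - 3x + 4)^2.

The rational canonical form is the block-diagonal matrix of companion matrices C(f_i):
R = [[0, 0, 0, -16], [1, 0, 0, 24], [0, 1, 0, -17], [0, 0, 1, 6]].

Note the characteristic polynomial does not split into linear factors over ℚ, so A has no Jordan form over ℚ; the rational canonical form exists over any field.

R = [[0, 0, 0, -16], [1, 0, 0, 24], [0, 1, 0, -17], [0, 0, 1, 6]]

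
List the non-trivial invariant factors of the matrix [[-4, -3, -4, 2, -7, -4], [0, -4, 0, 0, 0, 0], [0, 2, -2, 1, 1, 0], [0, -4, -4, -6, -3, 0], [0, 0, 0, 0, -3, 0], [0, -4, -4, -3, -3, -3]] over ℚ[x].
(x + 3)(x + 4)^2, (x + 3)(x + 4)^2

The Jordan structure of A has elementary divisors (x + 4)^2, (x + 4)^2, (x + 3), (x + 3). Arranging the block sizes at each eigenvalue in decreasing order and taking row products gives the invariant factors.

Invariant factors (smallest first, each dividing the next): (x + 3)(x + 4)^2, (x + 3)(x + 4)^2.

Check: the last factor (x + 3)(x + 4)^2 is the minimal polynomial, and the product (x + 3)^2(x + 4)^4 is the characteristic polynomial.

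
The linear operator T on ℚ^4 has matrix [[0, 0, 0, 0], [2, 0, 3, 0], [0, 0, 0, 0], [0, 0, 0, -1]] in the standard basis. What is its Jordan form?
The characteristic polynomial is det(xI - A) = x^3(x + 1), so the eigenvalues are -1 (algebraic multiplicity 1), 0 (algebraic multiplicity 3).

For λ = -1: algebraic multiplicity 1 gives one 1×1 block.

For λ = 0: rank(A) = 2, rank(A^2) = 1. The eigenspace has dimension 4 - 2 = 2, so there are 2 Jordan blocks; the rank sequence gives block sizes [2, 1].

Assembling the blocks gives the Jordan form J above.

J = [[-1, 0, 0, 0], [0, 0, 1, 0], [0, 0, 0, 0], [0, 0, 0, 0]]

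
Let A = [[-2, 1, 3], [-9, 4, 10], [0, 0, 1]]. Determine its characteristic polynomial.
χ_A(x) = (x - 1)^3

xI - A = [[x + 2, -1, -3], [9, x - 4, -10], [0, 0, x - 1]].

Expanding det(xI - A) along the first row:
det(xI - A) = + (x + 2)·det([[x - 4, -10], [0, x - 1]]) - (-1)·det([[9, -10], [0, x - 1]]) + (-3)·det([[9, x - 4], [0, 0]]).

Evaluating gives χ_A(x) = x^3 - 3x^2 + 3x - 1 = (x - 1)^3.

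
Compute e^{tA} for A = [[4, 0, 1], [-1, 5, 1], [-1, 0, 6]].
A has Jordan form J = [[5, 1, 0], [0, 5, 0], [0, 0, 5]] with A = PJP^{-1}, so e^{tA} = P e^{tJ} P^{-1}.

For a Jordan block J_k(λ), e^{tJ_k(λ)} = e^{λt} · (I + tN + t^2 N^2/2! + ... + t^{k-1} N^{k-1}/(k-1)!) where N is the nilpotent superdiagonal part.

Assembling the blocks and conjugating back gives the entries of e^{tA} as shown above.

e^{tA} = [[(1 - t)*e^{5*t}, 0, t*e^{5*t}], [-t*e^{5*t}, e^{5*t}, t*e^{5*t}], [-t*e^{5*t}, 0, (t + 1)*e^{5*t}]]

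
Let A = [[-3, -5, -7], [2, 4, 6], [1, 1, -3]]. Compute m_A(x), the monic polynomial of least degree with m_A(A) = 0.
m_A(x) = (x - 2)(x + 2)^2

The characteristic polynomial factors as (x - 2)(x + 2)^2. The minimal polynomial is ∏(x - λ)^{k_λ} where k_λ is the size of the largest Jordan block at λ.

For λ = -2: rank(A + 2I) = 2, and the largest Jordan block has size 2 (the smallest k with rank((A + 2I)^k) = rank((A + 2I)^(k+1))).
For λ = 2: rank(A - 2I) = 2, and the largest Jordan block has size 1 (the smallest k with rank((A - 2I)^k) = rank((A - 2I)^(k+1))).

So m_A(x) = (x - 2)(x + 2)^2.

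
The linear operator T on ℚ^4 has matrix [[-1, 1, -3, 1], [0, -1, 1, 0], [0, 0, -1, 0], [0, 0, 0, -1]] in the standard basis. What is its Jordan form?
The characteristic polynomial is det(xI - A) = (x + 1)^4, so the eigenvalues are -1 (algebraic multiplicity 4).

For λ = -1: rank(A + I) = 2, rank((A + I)^2) = 1, rank((A + I)^3) = 0. The eigenspace has dimension 4 - 2 = 2, so there are 2 Jordan blocks; the rank sequence gives block sizes [3, 1].

Assembling the blocks gives the Jordan form J above.

J = [[-1, 1, 0, 0], [0, -1, 1, 0], [0, 0, -1, 0], [0, 0, 0, -1]]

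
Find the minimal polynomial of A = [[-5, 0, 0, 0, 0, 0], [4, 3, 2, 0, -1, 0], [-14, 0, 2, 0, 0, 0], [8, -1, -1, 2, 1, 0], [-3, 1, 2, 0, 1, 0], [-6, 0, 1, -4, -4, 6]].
m_A(x) = (x - 6)(x - 2)^2(x + 5)

The characteristic polynomial factors as (x - 6)(x - 2)^4(x + 5). The minimal polynomial is ∏(x - λ)^{k_λ} where k_λ is the size of the largest Jordan block at λ.

For λ = -5: rank(A + 5I) = 5, and the largest Jordan block has size 1 (the smallest k with rank((A + 5I)^k) = rank((A + 5I)^(k+1))).
For λ = 2: rank(A - 2I) = 4, and the largest Jordan block has size 2 (the smallest k with rank((A - 2I)^k) = rank((A - 2I)^(k+1))).
For λ = 6: rank(A - 6I) = 5, and the largest Jordan block has size 1 (the smallest k with rank((A - 6I)^k) = rank((A - 6I)^(k+1))).

So m_A(x) = (x - 6)(x - 2)^2(x + 5).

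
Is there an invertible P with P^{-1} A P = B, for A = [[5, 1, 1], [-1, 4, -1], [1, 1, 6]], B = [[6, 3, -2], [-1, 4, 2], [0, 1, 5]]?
Yes.

Two matrices over a field are similar if and only if they have the same invariant factors.

Both A and B have characteristic polynomial (x - 5)^3 and minimal polynomial (x - 5)^3. Computing further, both have invariant factors (x - 5)^3. Hence A and B are similar.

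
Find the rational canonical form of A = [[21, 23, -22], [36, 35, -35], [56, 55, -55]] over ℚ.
The invariant factors of A (the non-unit diagonal entries of the Smith normal form of xI - A over ℚ[x]) are (x - 5)(x + 2)^2, each dividing the next. The characteristic polynomial is their product, (x - 5)(x + 2)^2.

The rational canonical form is the block-diagonal matrix of companion matrices C(f_i):
R = [[0, 0, 20], [1, 0, 16], [0, 1, 1]].

R = [[0, 0, 20], [1, 0, 16], [0, 1, 1]]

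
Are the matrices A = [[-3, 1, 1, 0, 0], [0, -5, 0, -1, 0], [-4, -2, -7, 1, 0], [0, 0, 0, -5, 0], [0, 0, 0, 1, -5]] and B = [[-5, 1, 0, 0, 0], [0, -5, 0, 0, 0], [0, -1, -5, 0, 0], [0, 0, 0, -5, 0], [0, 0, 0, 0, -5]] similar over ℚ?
Both have characteristic polynomial (x + 5)^5 and minimal polynomial (x + 5)^2. But rank(A + 5I) = 2 for A while rank(B + 5I) = 1 for B, so the number of Jordan blocks at λ = -5 differs. A and B are not similar.

No.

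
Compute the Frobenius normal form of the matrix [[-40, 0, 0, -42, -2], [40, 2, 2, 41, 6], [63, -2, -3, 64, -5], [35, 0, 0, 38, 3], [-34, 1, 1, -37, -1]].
R = [[0, 0, 0, 0, -50], [1, 0, 0, 0, -5], [0, 1, 0, 0, 28], [0, 0, 1, 0, 5], [0, 0, 0, 1, -4]]

The invariant factors of A (the non-unit diagonal entries of the Smith normal form of xI - A over ℚ[x]) are (x + 2)(x^2 + x - 5)^2, each dividing the next. The characteristic polynomial is their product, (x + 2)(x^2 + x - 5)^2.

The rational canonical form is the block-diagonal matrix of companion matrices C(f_i):
R = [[0, 0, 0, 0, -50], [1, 0, 0, 0, -5], [0, 1, 0, 0, 28], [0, 0, 1, 0, 5], [0, 0, 0, 1, -4]].

Note the characteristic polynomial does not split into linear factors over ℚ, so A has no Jordan form over ℚ; the rational canonical form exists over any field.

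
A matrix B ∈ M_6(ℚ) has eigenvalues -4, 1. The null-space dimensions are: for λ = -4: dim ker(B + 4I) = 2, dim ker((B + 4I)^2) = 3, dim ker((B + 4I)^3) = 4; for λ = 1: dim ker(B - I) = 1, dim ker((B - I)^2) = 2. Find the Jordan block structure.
Jordan blocks: (-4, 3), (-4, 1), (1, 2)

λ = -4: successive nullity increments [2, 1, 1] count blocks of size ≥ k; block sizes are [3, 1].
λ = 1: successive nullity increments [1, 1] count blocks of size ≥ k; block sizes are [2].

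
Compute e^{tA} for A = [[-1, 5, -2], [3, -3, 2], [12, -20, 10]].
A has Jordan form J = [[2, 1, 0], [0, 2, 0], [0, 0, 2]] with A = PJP^{-1}, so e^{tA} = P e^{tJ} P^{-1}.

For a Jordan block J_k(λ), e^{tJ_k(λ)} = e^{λt} · (I + tN + t^2 N^2/2! + ... + t^{k-1} N^{k-1}/(k-1)!) where N is the nilpotent superdiagonal part.

Assembling the blocks and conjugating back gives the entries of e^{tA} as shown above.

e^{tA} = [[(1 - 3*t)*e^{2*t}, 5*t*e^{2*t}, -2*t*e^{2*t}], [3*t*e^{2*t}, (1 - 5*t)*e^{2*t}, 2*t*e^{2*t}], [12*t*e^{2*t}, -20*t*e^{2*t}, (8*t + 1)*e^{2*t}]]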